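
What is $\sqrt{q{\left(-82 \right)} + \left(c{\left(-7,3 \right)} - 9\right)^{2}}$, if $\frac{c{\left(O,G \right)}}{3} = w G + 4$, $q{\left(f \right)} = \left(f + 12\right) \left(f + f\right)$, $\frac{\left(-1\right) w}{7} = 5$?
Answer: $2 \sqrt{27206} \approx 329.88$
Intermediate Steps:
$w = -35$ ($w = \left(-7\right) 5 = -35$)
$q{\left(f \right)} = 2 f \left(12 + f\right)$ ($q{\left(f \right)} = \left(12 + f\right) 2 f = 2 f \left(12 + f\right)$)
$c{\left(O,G \right)} = 12 - 105 G$ ($c{\left(O,G \right)} = 3 \left(- 35 G + 4\right) = 3 \left(4 - 35 G\right) = 12 - 105 G$)
$\sqrt{q{\left(-82 \right)} + \left(c{\left(-7,3 \right)} - 9\right)^{2}} = \sqrt{2 \left(-82\right) \left(12 - 82\right) + \left(\left(12 - 315\right) - 9\right)^{2}} = \sqrt{2 \left(-82\right) \left(-70\right) + \left(\left(12 - 315\right) - 9\right)^{2}} = \sqrt{11480 + \left(-303 - 9\right)^{2}} = \sqrt{11480 + \left(-312\right)^{2}} = \sqrt{11480 + 97344} = \sqrt{108824} = 2 \sqrt{27206}$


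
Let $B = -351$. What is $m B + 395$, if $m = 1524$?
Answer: $-534529$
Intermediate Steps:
$m B + 395 = 1524 \left(-351\right) + 395 = -534924 + 395 = -534529$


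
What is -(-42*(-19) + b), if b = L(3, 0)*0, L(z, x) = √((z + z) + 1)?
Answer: -798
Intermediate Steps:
L(z, x) = √(1 + 2*z) (L(z, x) = √(2*z + 1) = √(1 + 2*z))
b = 0 (b = √(1 + 2*3)*0 = √(1 + 6)*0 = √7*0 = 0)
-(-42*(-19) + b) = -(-42*(-19) + 0) = -(798 + 0) = -1*798 = -798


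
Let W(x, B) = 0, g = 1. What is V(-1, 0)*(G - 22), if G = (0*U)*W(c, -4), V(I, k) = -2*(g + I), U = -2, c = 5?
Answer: 0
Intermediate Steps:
V(I, k) = -2 - 2*I (V(I, k) = -2*(1 + I) = -2 - 2*I)
G = 0 (G = (0*(-2))*0 = 0*0 = 0)
V(-1, 0)*(G - 22) = (-2 - 2*(-1))*(0 - 22) = (-2 + 2)*(-22) = 0*(-22) = 0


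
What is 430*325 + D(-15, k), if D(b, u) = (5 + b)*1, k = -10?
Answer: 139740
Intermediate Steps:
D(b, u) = 5 + b
430*325 + D(-15, k) = 430*325 + (5 - 15) = 139750 - 10 = 139740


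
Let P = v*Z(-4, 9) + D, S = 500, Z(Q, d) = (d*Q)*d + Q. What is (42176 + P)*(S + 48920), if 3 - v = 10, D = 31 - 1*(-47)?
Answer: 2201661000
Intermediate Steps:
Z(Q, d) = Q + Q*d² (Z(Q, d) = (Q*d)*d + Q = Q*d² + Q = Q + Q*d²)
D = 78 (D = 31 + 47 = 78)
v = -7 (v = 3 - 1*10 = 3 - 10 = -7)
P = 2374 (P = -(-28)*(1 + 9²) + 78 = -(-28)*(1 + 81) + 78 = -(-28)*82 + 78 = -7*(-328) + 78 = 2296 + 78 = 2374)
(42176 + P)*(S + 48920) = (42176 + 2374)*(500 + 48920) = 44550*49420 = 2201661000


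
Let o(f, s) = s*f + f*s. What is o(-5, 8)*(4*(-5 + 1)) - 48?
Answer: 1232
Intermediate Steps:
o(f, s) = 2*f*s (o(f, s) = f*s + f*s = 2*f*s)
o(-5, 8)*(4*(-5 + 1)) - 48 = (2*(-5)*8)*(4*(-5 + 1)) - 48 = -320*(-4) - 48 = -80*(-16) - 48 = 1280 - 48 = 1232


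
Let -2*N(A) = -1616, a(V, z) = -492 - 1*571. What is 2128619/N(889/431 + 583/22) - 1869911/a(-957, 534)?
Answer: 3773610085/858904 ≈ 4393.5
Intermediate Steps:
a(V, z) = -1063 (a(V, z) = -492 - 571 = -1063)
N(A) = 808 (N(A) = -½*(-1616) = 808)
2128619/N(889/431 + 583/22) - 1869911/a(-957, 534) = 2128619/808 - 1869911/(-1063) = 2128619*(1/808) - 1869911*(-1/1063) = 2128619/808 + 1869911/1063 = 3773610085/858904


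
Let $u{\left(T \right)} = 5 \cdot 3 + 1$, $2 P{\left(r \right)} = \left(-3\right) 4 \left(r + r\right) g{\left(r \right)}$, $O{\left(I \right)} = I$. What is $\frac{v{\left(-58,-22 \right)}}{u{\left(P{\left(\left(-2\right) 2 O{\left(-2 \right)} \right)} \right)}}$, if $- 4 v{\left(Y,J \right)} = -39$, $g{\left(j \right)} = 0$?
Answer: $\frac{39}{64} \approx 0.60938$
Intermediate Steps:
$v{\left(Y,J \right)} = \frac{39}{4}$ ($v{\left(Y,J \right)} = \left(- \frac{1}{4}\right) \left(-39\right) = \frac{39}{4}$)
$P{\left(r \right)} = 0$ ($P{\left(r \right)} = \frac{\left(-3\right) 4 \left(r + r\right) 0}{2} = \frac{\left(-12\right) 2 r 0}{2} = \frac{\left(-12\right) 0}{2} = \frac{1}{2} \cdot 0 = 0$)
$u{\left(T \right)} = 16$ ($u{\left(T \right)} = 15 + 1 = 16$)
$\frac{v{\left(-58,-22 \right)}}{u{\left(P{\left(\left(-2\right) 2 O{\left(-2 \right)} \right)} \right)}} = \frac{39}{4 \cdot 16} = \frac{39}{4} \cdot \frac{1}{16} = \frac{39}{64}$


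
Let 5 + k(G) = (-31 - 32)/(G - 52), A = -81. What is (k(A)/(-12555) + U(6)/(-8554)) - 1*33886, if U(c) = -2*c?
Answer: -34572425716898/1020256965 ≈ -33886.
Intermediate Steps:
k(G) = -5 - 63/(-52 + G) (k(G) = -5 + (-31 - 32)/(G - 52) = -5 - 63/(-52 + G))
(k(A)/(-12555) + U(6)/(-8554)) - 1*33886 = (((197 - 5*(-81))/(-52 - 81))/(-12555) - 2*6/(-8554)) - 1*33886 = (((197 + 405)/(-133))*(-1/12555) - 12*(-1/8554)) - 33886 = (-1/133*602*(-1/12555) + 6/4277) - 33886 = (-86/19*(-1/12555) + 6/4277) - 33886 = (86/238545 + 6/4277) - 33886 = 1799092/1020256965 - 33886 = -34572425716898/1020256965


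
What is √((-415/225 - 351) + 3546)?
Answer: 2*√179615/15 ≈ 56.508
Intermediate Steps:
√((-415/225 - 351) + 3546) = √((-415*1/225 - 351) + 3546) = √((-83/45 - 351) + 3546) = √(-15878/45 + 3546) = √(143692/45) = 2*√179615/15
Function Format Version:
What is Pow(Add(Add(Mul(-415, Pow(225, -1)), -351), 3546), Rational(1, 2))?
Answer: Mul(Rational(2, 15), Pow(179615, Rational(1, 2))) ≈ 56.508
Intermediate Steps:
Pow(Add(Add(Mul(-415, Pow(225, -1)), -351), 3546), Rational(1, 2)) = Pow(Add(Add(Mul(-415, Rational(1, 225)), -351), 3546), Rational(1, 2)) = Pow(Add(Add(Rational(-83, 45), -351), 3546), Rational(1, 2)) = Pow(Add(Rational(-15878, 45), 3546), Rational(1, 2)) = Pow(Rational(143692, 45), Rational(1, 2)) = Mul(Rational(2, 15), Pow(179615, Rational(1, 2)))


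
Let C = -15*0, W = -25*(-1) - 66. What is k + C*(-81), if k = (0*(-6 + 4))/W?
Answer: 0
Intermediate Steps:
W = -41 (W = 25 - 66 = -41)
k = 0 (k = (0*(-6 + 4))/(-41) = (0*(-2))*(-1/41) = 0*(-1/41) = 0)
C = 0
k + C*(-81) = 0 + 0*(-81) = 0 + 0 = 0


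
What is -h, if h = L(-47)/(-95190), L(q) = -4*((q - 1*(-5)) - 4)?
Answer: 92/47595 ≈ 0.0019330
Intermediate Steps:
L(q) = -4 - 4*q (L(q) = -4*((q + 5) - 4) = -4*((5 + q) - 4) = -4*(1 + q) = -4 - 4*q)
h = -92/47595 (h = (-4 - 4*(-47))/(-95190) = (-4 + 188)*(-1/95190) = 184*(-1/95190) = -92/47595 ≈ -0.0019330)
-h = -1*(-92/47595) = 92/47595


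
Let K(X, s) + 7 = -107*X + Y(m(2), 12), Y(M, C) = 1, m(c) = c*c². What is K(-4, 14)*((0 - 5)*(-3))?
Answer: 6330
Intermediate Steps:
m(c) = c³
K(X, s) = -6 - 107*X (K(X, s) = -7 + (-107*X + 1) = -7 + (1 - 107*X) = -6 - 107*X)
K(-4, 14)*((0 - 5)*(-3)) = (-6 - 107*(-4))*((0 - 5)*(-3)) = (-6 + 428)*(-5*(-3)) = 422*15 = 6330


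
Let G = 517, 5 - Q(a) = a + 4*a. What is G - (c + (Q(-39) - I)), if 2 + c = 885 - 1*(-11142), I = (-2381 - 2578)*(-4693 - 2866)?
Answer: 37473373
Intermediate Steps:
Q(a) = 5 - 5*a (Q(a) = 5 - (a + 4*a) = 5 - 5*a)
I = 37485081 (I = -4959*(-7559) = 37485081)
c = 12025 (c = -2 + (885 - 1*(-11142)) = -2 + (885 + 11142) = -2 + 12027 = 12025)
G - (c + (Q(-39) - I)) = 517 - (12025 + ((5 - 5*(-39)) - 1*37485081)) = 517 - (12025 + ((5 + 195) - 37485081)) = 517 - (12025 + (200 - 37485081)) = 517 - (12025 - 37484881) = 517 - 1*(-37472856) = 517 + 37472856 = 37473373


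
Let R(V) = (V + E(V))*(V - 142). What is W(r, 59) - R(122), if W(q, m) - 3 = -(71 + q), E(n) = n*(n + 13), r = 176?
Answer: 331596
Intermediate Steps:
E(n) = n*(13 + n)
R(V) = (-142 + V)*(V + V*(13 + V)) (R(V) = (V + V*(13 + V))*(V - 142) = (V + V*(13 + V))*(-142 + V) = (-142 + V)*(V + V*(13 + V)))
W(q, m) = -68 - q (W(q, m) = 3 - (71 + q) = 3 + (-71 - q) = -68 - q)
W(r, 59) - R(122) = (-68 - 1*176) - 122*(-1988 + 122**2 - 128*122) = (-68 - 176) - 122*(-1988 + 14884 - 15616) = -244 - 122*(-2720) = -244 - 1*(-331840) = -244 + 331840 = 331596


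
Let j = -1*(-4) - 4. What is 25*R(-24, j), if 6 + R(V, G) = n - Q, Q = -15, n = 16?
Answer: 625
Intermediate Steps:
j = 0 (j = 4 - 4 = 0)
R(V, G) = 25 (R(V, G) = -6 + (16 - 1*(-15)) = -6 + (16 + 15) = -6 + 31 = 25)
25*R(-24, j) = 25*25 = 625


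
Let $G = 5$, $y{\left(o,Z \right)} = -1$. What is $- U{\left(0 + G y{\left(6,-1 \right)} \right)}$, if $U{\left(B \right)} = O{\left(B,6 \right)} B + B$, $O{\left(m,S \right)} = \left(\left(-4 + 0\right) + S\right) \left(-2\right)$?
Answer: $-15$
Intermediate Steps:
$O{\left(m,S \right)} = 8 - 2 S$ ($O{\left(m,S \right)} = \left(-4 + S\right) \left(-2\right) = 8 - 2 S$)
$U{\left(B \right)} = - 3 B$ ($U{\left(B \right)} = \left(8 - 12\right) B + B = - 4 B + B = - 3 B$)
$- U{\left(0 + G y{\left(6,-1 \right)} \right)} = - \left(-3\right) \left(0 + 5 \left(-1\right)\right) = - \left(-3\right) \left(0 - 5\right) = - \left(-3\right) \left(-5\right) = \left(-1\right) 15 = -15$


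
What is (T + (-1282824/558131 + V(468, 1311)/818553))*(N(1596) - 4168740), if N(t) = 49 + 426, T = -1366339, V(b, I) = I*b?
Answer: 867313234840080735933055/152286601481 ≈ 5.6953e+12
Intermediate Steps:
N(t) = 475
(T + (-1282824/558131 + V(468, 1311)/818553))*(N(1596) - 4168740) = (-1366339 + (-1282824/558131 + (1311*468)/818553))*(475 - 4168740) = (-1366339 + (-1282824*1/558131 + 613548*(1/818553)))*(-4168265) = (-1366339 + (-1282824/558131 + 204516/272851))*(-4168265) = (-1366339 - 235873091628/152286601481)*(-4168265) = -208075358654039687/152286601481*(-4168265) = 867313234840080735933055/152286601481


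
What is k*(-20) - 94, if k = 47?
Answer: -1034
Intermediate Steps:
k*(-20) - 94 = 47*(-20) - 94 = -940 - 94 = -1034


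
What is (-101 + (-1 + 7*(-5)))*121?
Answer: -16577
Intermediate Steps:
(-101 + (-1 + 7*(-5)))*121 = (-101 + (-1 - 35))*121 = (-101 - 36)*121 = -137*121 = -16577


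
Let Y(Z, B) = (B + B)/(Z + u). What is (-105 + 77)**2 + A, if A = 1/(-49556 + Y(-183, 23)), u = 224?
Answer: 1592891959/2031750 ≈ 784.00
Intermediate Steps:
Y(Z, B) = 2*B/(224 + Z) (Y(Z, B) = (B + B)/(Z + 224) = (2*B)/(224 + Z) = 2*B/(224 + Z))
A = -41/2031750 (A = 1/(-49556 + 2*23/(224 - 183)) = 1/(-49556 + 2*23/41) = 1/(-49556 + 2*23*(1/41)) = 1/(-49556 + 46/41) = 1/(-2031750/41) = -41/2031750 ≈ -2.0180e-5)
(-105 + 77)**2 + A = (-105 + 77)**2 - 41/2031750 = (-28)**2 - 41/2031750 = 784 - 41/2031750 = 1592891959/2031750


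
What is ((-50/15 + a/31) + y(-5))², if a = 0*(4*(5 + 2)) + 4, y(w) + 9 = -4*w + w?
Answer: 67600/8649 ≈ 7.8159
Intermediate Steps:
y(w) = -9 - 3*w (y(w) = -9 + (-4*w + w) = -9 - 3*w)
a = 4 (a = 0*(4*7) + 4 = 0*28 + 4 = 0 + 4 = 4)
((-50/15 + a/31) + y(-5))² = ((-50/15 + 4/31) + (-9 - 3*(-5)))² = ((-50*1/15 + 4*(1/31)) + (-9 + 15))² = ((-10/3 + 4/31) + 6)² = (-298/93 + 6)² = (260/93)² = 67600/8649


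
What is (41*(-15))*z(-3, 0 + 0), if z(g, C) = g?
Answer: 1845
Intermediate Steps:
(41*(-15))*z(-3, 0 + 0) = (41*(-15))*(-3) = -615*(-3) = 1845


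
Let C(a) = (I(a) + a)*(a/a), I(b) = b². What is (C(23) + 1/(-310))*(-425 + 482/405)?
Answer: -29371378517/125550 ≈ -2.3394e+5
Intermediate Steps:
C(a) = a + a² (C(a) = (a² + a)*(a/a) = (a + a²)*1 = a + a²)
(C(23) + 1/(-310))*(-425 + 482/405) = (23*(1 + 23) + 1/(-310))*(-425 + 482/405) = (23*24 - 1/310)*(-425 + 482*(1/405)) = (552 - 1/310)*(-425 + 482/405) = (171119/310)*(-171643/405) = -29371378517/125550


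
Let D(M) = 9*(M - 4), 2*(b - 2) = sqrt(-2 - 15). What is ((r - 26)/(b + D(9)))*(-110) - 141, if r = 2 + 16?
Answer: (-141*sqrt(17) + 11494*I)/(sqrt(17) - 94*I) ≈ -122.31 - 0.81968*I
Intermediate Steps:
r = 18
b = 2 + I*sqrt(17)/2 (b = 2 + sqrt(-2 - 15)/2 = 2 + sqrt(-17)/2 = 2 + (I*sqrt(17))/2 = 2 + I*sqrt(17)/2 ≈ 2.0 + 2.0616*I)
D(M) = -36 + 9*M (D(M) = 9*(-4 + M) = -36 + 9*M)
((r - 26)/(b + D(9)))*(-110) - 141 = ((18 - 26)/((2 + I*sqrt(17)/2) + (-36 + 9*9)))*(-110) - 141 = -8/((2 + I*sqrt(17)/2) + (-36 + 81))*(-110) - 141 = -8/((2 + I*sqrt(17)/2) + 45)*(-110) - 141 = -8/(47 + I*sqrt(17)/2)*(-110) - 141 = 880/(47 + I*sqrt(17)/2) - 141 = -141 + 880/(47 + I*sqrt(17)/2)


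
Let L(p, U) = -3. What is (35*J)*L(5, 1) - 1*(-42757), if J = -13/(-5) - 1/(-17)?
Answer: 722123/17 ≈ 42478.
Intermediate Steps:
J = 226/85 (J = -13*(-⅕) - 1*(-1/17) = 13/5 + 1/17 = 226/85 ≈ 2.6588)
(35*J)*L(5, 1) - 1*(-42757) = (35*(226/85))*(-3) - 1*(-42757) = (1582/17)*(-3) + 42757 = -4746/17 + 42757 = 722123/17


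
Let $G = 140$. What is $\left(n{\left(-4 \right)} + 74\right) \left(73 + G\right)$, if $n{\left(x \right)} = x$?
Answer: $14910$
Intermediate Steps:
$\left(n{\left(-4 \right)} + 74\right) \left(73 + G\right) = \left(-4 + 74\right) \left(73 + 140\right) = 70 \cdot 213 = 14910$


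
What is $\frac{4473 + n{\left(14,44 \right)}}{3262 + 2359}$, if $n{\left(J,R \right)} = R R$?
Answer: $\frac{6409}{5621} \approx 1.1402$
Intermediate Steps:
$n{\left(J,R \right)} = R^{2}$
$\frac{4473 + n{\left(14,44 \right)}}{3262 + 2359} = \frac{4473 + 44^{2}}{3262 + 2359} = \frac{4473 + 1936}{5621} = 6409 \cdot \frac{1}{5621} = \frac{6409}{5621}$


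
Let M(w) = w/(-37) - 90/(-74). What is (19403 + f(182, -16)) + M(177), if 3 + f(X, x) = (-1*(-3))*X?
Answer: 737870/37 ≈ 19942.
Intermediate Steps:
f(X, x) = -3 + 3*X (f(X, x) = -3 + (-1*(-3))*X = -3 + 3*X)
M(w) = 45/37 - w/37 (M(w) = w*(-1/37) - 90*(-1/74) = -w/37 + 45/37 = 45/37 - w/37)
(19403 + f(182, -16)) + M(177) = (19403 + (-3 + 3*182)) + (45/37 - 1/37*177) = (19403 + (-3 + 546)) + (45/37 - 177/37) = (19403 + 543) - 132/37 = 19946 - 132/37 = 737870/37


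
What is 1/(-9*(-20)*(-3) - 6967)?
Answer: -1/7507 ≈ -0.00013321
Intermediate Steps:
1/(-9*(-20)*(-3) - 6967) = 1/(180*(-3) - 6967) = 1/(-540 - 6967) = 1/(-7507) = -1/7507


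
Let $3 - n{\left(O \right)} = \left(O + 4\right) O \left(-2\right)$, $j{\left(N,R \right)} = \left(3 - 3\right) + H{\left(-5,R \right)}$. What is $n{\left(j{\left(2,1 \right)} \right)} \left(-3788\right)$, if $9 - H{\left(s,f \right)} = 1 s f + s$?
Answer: $-3322076$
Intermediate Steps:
$H{\left(s,f \right)} = 9 - s - f s$ ($H{\left(s,f \right)} = 9 - \left(1 s f + s\right) = 9 - \left(s f + s\right) = 9 - \left(f s + s\right) = 9 - \left(s + f s\right) = 9 - s - f s$)
$j{\left(N,R \right)} = 14 + 5 R$ ($j{\left(N,R \right)} = \left(3 - 3\right) - \left(-14 + R \left(-5\right)\right) = 0 + \left(9 + 5 + 5 R\right) = 0 + \left(14 + 5 R\right) = 14 + 5 R$)
$n{\left(O \right)} = 3 + 2 O \left(4 + O\right)$ ($n{\left(O \right)} = 3 - \left(O + 4\right) O \left(-2\right) = 3 - \left(4 + O\right) O \left(-2\right) = 3 - O \left(4 + O\right) \left(-2\right) = 3 - - 2 O \left(4 + O\right) = 3 + 2 O \left(4 + O\right)$)
$n{\left(j{\left(2,1 \right)} \right)} \left(-3788\right) = \left(3 + 2 \left(14 + 5 \cdot 1\right)^{2} + 8 \left(14 + 5 \cdot 1\right)\right) \left(-3788\right) = \left(3 + 2 \left(14 + 5\right)^{2} + 8 \left(14 + 5\right)\right) \left(-3788\right) = \left(3 + 2 \cdot 19^{2} + 8 \cdot 19\right) \left(-3788\right) = \left(3 + 2 \cdot 361 + 152\right) \left(-3788\right) = \left(3 + 722 + 152\right) \left(-3788\right) = 877 \left(-3788\right) = -3322076$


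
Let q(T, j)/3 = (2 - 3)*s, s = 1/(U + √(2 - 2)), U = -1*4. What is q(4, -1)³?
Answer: 27/64 ≈ 0.42188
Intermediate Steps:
U = -4
s = -¼ (s = 1/(-4 + √(2 - 2)) = 1/(-4 + √0) = 1/(-4 + 0) = 1/(-4) = -¼ ≈ -0.25000)
q(T, j) = ¾ (q(T, j) = 3*((2 - 3)*(-¼)) = 3*(-1*(-¼)) = 3*(¼) = ¾)
q(4, -1)³ = (¾)³ = 27/64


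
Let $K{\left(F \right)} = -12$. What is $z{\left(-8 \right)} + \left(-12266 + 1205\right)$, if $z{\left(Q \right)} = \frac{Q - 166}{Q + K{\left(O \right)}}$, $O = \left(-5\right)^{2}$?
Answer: $- \frac{110523}{10} \approx -11052.0$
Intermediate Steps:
$O = 25$
$z{\left(Q \right)} = \frac{-166 + Q}{-12 + Q}$ ($z{\left(Q \right)} = \frac{Q - 166}{Q - 12} = \frac{-166 + Q}{-12 + Q}$)
$z{\left(-8 \right)} + \left(-12266 + 1205\right) = \frac{-166 - 8}{-12 - 8} + \left(-12266 + 1205\right) = \frac{1}{-20} \left(-174\right) - 11061 = \left(- \frac{1}{20}\right) \left(-174\right) - 11061 = \frac{87}{10} - 11061 = - \frac{110523}{10}$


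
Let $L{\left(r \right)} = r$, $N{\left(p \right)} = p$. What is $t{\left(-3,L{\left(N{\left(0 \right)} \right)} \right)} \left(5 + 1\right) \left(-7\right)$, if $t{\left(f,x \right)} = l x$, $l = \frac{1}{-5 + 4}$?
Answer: $0$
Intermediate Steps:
$l = -1$ ($l = \frac{1}{-1} = -1$)
$t{\left(f,x \right)} = - x$
$t{\left(-3,L{\left(N{\left(0 \right)} \right)} \right)} \left(5 + 1\right) \left(-7\right) = \left(-1\right) 0 \left(5 + 1\right) \left(-7\right) = 0 \cdot 6 \left(-7\right) = 0 \left(-42\right) = 0$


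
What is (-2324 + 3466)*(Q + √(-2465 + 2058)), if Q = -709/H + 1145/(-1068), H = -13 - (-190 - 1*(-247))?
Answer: 193301201/18690 + 1142*I*√407 ≈ 10343.0 + 23039.0*I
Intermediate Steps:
H = -70 (H = -13 - (-190 + 247) = -13 - 1*57 = -13 - 57 = -70)
Q = 338531/37380 (Q = -709/(-70) + 1145/(-1068) = -709*(-1/70) + 1145*(-1/1068) = 709/70 - 1145/1068 = 338531/37380 ≈ 9.0565)
(-2324 + 3466)*(Q + √(-2465 + 2058)) = (-2324 + 3466)*(338531/37380 + √(-2465 + 2058)) = 1142*(338531/37380 + √(-407)) = 1142*(338531/37380 + I*√407) = 193301201/18690 + 1142*I*√407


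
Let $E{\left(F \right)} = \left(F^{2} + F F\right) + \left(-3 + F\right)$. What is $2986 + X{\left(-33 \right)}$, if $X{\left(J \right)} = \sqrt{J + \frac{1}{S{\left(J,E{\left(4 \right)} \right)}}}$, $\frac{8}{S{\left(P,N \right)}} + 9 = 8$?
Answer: $2986 + \frac{i \sqrt{530}}{4} \approx 2986.0 + 5.7554 i$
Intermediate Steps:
$E{\left(F \right)} = -3 + F + 2 F^{2}$ ($E{\left(F \right)} = \left(F^{2} + F^{2}\right) + \left(-3 + F\right) = 2 F^{2} + \left(-3 + F\right) = -3 + F + 2 F^{2}$)
$S{\left(P,N \right)} = -8$ ($S{\left(P,N \right)} = \frac{8}{-9 + 8} = \frac{8}{-1} = 8 \left(-1\right) = -8$)
$X{\left(J \right)} = \sqrt{- \frac{1}{8} + J}$ ($X{\left(J \right)} = \sqrt{J + \frac{1}{-8}} = \sqrt{J - \frac{1}{8}} = \sqrt{- \frac{1}{8} + J}$)
$2986 + X{\left(-33 \right)} = 2986 + \frac{\sqrt{-2 + 16 \left(-33\right)}}{4} = 2986 + \frac{\sqrt{-2 - 528}}{4} = 2986 + \frac{\sqrt{-530}}{4} = 2986 + \frac{i \sqrt{530}}{4}$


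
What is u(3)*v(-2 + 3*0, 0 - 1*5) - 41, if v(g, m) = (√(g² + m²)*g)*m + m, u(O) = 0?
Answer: -41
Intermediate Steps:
v(g, m) = m + g*m*√(g² + m²) (v(g, m) = (g*√(g² + m²))*m + m = g*m*√(g² + m²) + m = m + g*m*√(g² + m²))
u(3)*v(-2 + 3*0, 0 - 1*5) - 41 = 0*((0 - 1*5)*(1 + (-2 + 3*0)*√((-2 + 3*0)² + (0 - 1*5)²))) - 41 = 0*((0 - 5)*(1 + (-2 + 0)*√((-2 + 0)² + (0 - 5)²))) - 41 = 0*(-5*(1 - 2*√((-2)² + (-5)²))) - 41 = 0*(-5*(1 - 2*√(4 + 25))) - 41 = 0*(-5*(1 - 2*√29)) - 41 = 0*(-5 + 10*√29) - 41 = 0 - 41 = -41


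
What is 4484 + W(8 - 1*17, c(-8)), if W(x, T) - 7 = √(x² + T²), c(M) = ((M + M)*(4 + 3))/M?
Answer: 4491 + √277 ≈ 4507.6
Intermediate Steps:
c(M) = 14 (c(M) = ((2*M)*7)/M = (14*M)/M = 14)
W(x, T) = 7 + √(T² + x²) (W(x, T) = 7 + √(x² + T²) = 7 + √(T² + x²))
4484 + W(8 - 1*17, c(-8)) = 4484 + (7 + √(14² + (8 - 1*17)²)) = 4484 + (7 + √(196 + (8 - 17)²)) = 4484 + (7 + √(196 + (-9)²)) = 4484 + (7 + √(196 + 81)) = 4484 + (7 + √277) = 4491 + √277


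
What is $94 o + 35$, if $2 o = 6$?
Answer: $317$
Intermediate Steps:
$o = 3$ ($o = \frac{1}{2} \cdot 6 = 3$)
$94 o + 35 = 94 \cdot 3 + 35 = 282 + 35 = 317$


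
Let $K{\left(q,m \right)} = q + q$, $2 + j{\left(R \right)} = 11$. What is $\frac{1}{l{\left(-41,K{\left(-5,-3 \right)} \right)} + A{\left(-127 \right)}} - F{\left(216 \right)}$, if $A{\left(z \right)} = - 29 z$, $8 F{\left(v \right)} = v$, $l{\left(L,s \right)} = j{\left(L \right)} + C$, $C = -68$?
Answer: $- \frac{97847}{3624} \approx -27.0$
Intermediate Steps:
$j{\left(R \right)} = 9$ ($j{\left(R \right)} = -2 + 11 = 9$)
$K{\left(q,m \right)} = 2 q$
$l{\left(L,s \right)} = -59$ ($l{\left(L,s \right)} = 9 - 68 = -59$)
$F{\left(v \right)} = \frac{v}{8}$
$\frac{1}{l{\left(-41,K{\left(-5,-3 \right)} \right)} + A{\left(-127 \right)}} - F{\left(216 \right)} = \frac{1}{-59 - -3683} - \frac{1}{8} \cdot 216 = \frac{1}{-59 + 3683} - 27 = \frac{1}{3624} - 27 = - \frac{97847}{3624}$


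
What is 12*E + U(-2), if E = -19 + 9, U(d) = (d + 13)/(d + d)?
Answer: -491/4 ≈ -122.75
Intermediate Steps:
U(d) = (13 + d)/(2*d) (U(d) = (13 + d)/((2*d)) = (13 + d)*(1/(2*d)) = (13 + d)/(2*d))
E = -10
12*E + U(-2) = 12*(-10) + (½)*(13 - 2)/(-2) = -120 + (½)*(-½)*11 = -120 - 11/4 = -491/4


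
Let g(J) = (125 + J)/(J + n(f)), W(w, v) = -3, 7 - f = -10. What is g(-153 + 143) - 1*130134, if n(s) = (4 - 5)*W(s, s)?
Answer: -911053/7 ≈ -1.3015e+5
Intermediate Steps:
f = 17 (f = 7 - 1*(-10) = 7 + 10 = 17)
n(s) = 3 (n(s) = (4 - 5)*(-3) = -1*(-3) = 3)
g(J) = (125 + J)/(3 + J) (g(J) = (125 + J)/(J + 3) = (125 + J)/(3 + J))
g(-153 + 143) - 1*130134 = (125 + (-153 + 143))/(3 + (-153 + 143)) - 1*130134 = (125 - 10)/(3 - 10) - 130134 = 115/(-7) - 130134 = -1/7*115 - 130134 = -115/7 - 130134 = -911053/7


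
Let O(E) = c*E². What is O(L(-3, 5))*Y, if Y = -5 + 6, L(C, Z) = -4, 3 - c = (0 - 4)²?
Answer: -208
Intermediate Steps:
c = -13 (c = 3 - (0 - 4)² = 3 - 1*(-4)² = 3 - 1*16 = 3 - 16 = -13)
Y = 1
O(E) = -13*E²
O(L(-3, 5))*Y = -13*(-4)²*1 = -13*16*1 = -208*1 = -208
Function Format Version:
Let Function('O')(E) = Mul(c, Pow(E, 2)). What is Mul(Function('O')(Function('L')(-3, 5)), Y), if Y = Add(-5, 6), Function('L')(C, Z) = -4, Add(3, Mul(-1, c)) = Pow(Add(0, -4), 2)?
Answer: -208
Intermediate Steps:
c = -13 (c = Add(3, Mul(-1, Pow(Add(0, -4), 2))) = Add(3, Mul(-1, Pow(-4, 2))) = Add(3, Mul(-1, 16)) = Add(3, -16) = -13)
Y = 1
Function('O')(E) = Mul(-13, Pow(E, 2))
Mul(Function('O')(Function('L')(-3, 5)), Y) = Mul(Mul(-13, Pow(-4, 2)), 1) = Mul(Mul(-13, 16), 1) = Mul(-208, 1) = -208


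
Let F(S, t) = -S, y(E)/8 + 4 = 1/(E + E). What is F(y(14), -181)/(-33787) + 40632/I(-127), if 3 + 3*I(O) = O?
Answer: -1108828074/1182545 ≈ -937.66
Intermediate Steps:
y(E) = -32 + 4/E (y(E) = -32 + 8/(E + E) = -32 + 8/((2*E)) = -32 + 8*(1/(2*E)) = -32 + 4/E)
I(O) = -1 + O/3
F(y(14), -181)/(-33787) + 40632/I(-127) = -(-32 + 4/14)/(-33787) + 40632/(-1 + (⅓)*(-127)) = -(-32 + 4*(1/14))*(-1/33787) + 40632/(-1 - 127/3) = -(-32 + 2/7)*(-1/33787) + 40632/(-130/3) = -1*(-222/7)*(-1/33787) + 40632*(-3/130) = (222/7)*(-1/33787) - 60948/65 = -222/236509 - 60948/65 = -1108828074/1182545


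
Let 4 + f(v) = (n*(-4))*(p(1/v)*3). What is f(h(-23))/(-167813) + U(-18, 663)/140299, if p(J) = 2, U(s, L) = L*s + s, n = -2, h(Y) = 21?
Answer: -2011874132/23543996087 ≈ -0.085452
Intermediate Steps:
U(s, L) = s + L*s
f(v) = 44 (f(v) = -4 + (-2*(-4))*(2*3) = -4 + 8*6 = -4 + 48 = 44)
f(h(-23))/(-167813) + U(-18, 663)/140299 = 44/(-167813) - 18*(1 + 663)/140299 = 44*(-1/167813) - 18*664*(1/140299) = -44/167813 - 11952*1/140299 = -44/167813 - 11952/140299 = -2011874132/23543996087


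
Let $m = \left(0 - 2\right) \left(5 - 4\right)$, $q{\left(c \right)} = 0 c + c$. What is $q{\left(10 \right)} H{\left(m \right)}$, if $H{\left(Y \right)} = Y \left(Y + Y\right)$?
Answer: $80$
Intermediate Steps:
$q{\left(c \right)} = c$ ($q{\left(c \right)} = 0 + c = c$)
$m = -2$ ($m = \left(0 - 2\right) 1 = \left(-2\right) 1 = -2$)
$H{\left(Y \right)} = 2 Y^{2}$ ($H{\left(Y \right)} = Y 2 Y = 2 Y^{2}$)
$q{\left(10 \right)} H{\left(m \right)} = 10 \cdot 2 \left(-2\right)^{2} = 10 \cdot 2 \cdot 4 = 10 \cdot 8 = 80$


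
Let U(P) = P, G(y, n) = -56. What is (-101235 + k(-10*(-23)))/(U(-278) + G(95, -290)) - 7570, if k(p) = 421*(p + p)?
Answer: -2620805/334 ≈ -7846.7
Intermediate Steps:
k(p) = 842*p (k(p) = 421*(2*p) = 842*p)
(-101235 + k(-10*(-23)))/(U(-278) + G(95, -290)) - 7570 = (-101235 + 842*(-10*(-23)))/(-278 - 56) - 7570 = (-101235 + 842*230)/(-334) - 7570 = (-101235 + 193660)*(-1/334) - 7570 = 92425*(-1/334) - 7570 = -92425/334 - 7570 = -2620805/334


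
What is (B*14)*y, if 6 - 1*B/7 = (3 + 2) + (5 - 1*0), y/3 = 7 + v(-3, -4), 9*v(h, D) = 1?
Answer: -25088/3 ≈ -8362.7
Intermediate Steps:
v(h, D) = ⅑ (v(h, D) = (⅑)*1 = ⅑)
y = 64/3 (y = 3*(7 + ⅑) = 3*(64/9) = 64/3 ≈ 21.333)
B = -28 (B = 42 - 7*((3 + 2) + (5 - 1*0)) = 42 - 7*(5 + (5 + 0)) = 42 - 7*(5 + 5) = 42 - 7*10 = 42 - 70 = -28)
(B*14)*y = -28*14*(64/3) = -392*64/3 = -25088/3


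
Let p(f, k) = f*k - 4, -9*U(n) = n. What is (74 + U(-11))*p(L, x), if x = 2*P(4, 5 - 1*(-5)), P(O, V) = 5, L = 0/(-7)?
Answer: -2708/9 ≈ -300.89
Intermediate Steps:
U(n) = -n/9
L = 0 (L = 0*(-⅐) = 0)
x = 10 (x = 2*5 = 10)
p(f, k) = -4 + f*k
(74 + U(-11))*p(L, x) = (74 - ⅑*(-11))*(-4 + 0*10) = (74 + 11/9)*(-4 + 0) = (677/9)*(-4) = -2708/9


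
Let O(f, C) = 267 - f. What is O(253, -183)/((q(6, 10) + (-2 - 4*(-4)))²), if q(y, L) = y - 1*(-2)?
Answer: 7/242 ≈ 0.028926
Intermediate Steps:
q(y, L) = 2 + y (q(y, L) = y + 2 = 2 + y)
O(253, -183)/((q(6, 10) + (-2 - 4*(-4)))²) = (267 - 1*253)/(((2 + 6) + (-2 - 4*(-4)))²) = (267 - 253)/((8 + (-2 + 16))²) = 14/((8 + 14)²) = 14/(22²) = 14/484 = 14*(1/484) = 7/242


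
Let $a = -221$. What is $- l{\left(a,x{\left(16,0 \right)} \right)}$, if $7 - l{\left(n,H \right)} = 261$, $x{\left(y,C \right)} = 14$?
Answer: $254$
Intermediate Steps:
$l{\left(n,H \right)} = -254$ ($l{\left(n,H \right)} = 7 - 261 = -254$)
$- l{\left(a,x{\left(16,0 \right)} \right)} = \left(-1\right) \left(-254\right) = 254$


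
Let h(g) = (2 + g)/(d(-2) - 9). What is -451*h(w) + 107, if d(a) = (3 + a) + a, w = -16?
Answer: -2622/5 ≈ -524.40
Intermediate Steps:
d(a) = 3 + 2*a
h(g) = -⅕ - g/10 (h(g) = (2 + g)/((3 + 2*(-2)) - 9) = (2 + g)/((3 - 4) - 9) = (2 + g)/(-1 - 9) = (2 + g)/(-10) = (2 + g)*(-⅒) = -⅕ - g/10)
-451*h(w) + 107 = -451*(-⅕ - ⅒*(-16)) + 107 = -451*(-⅕ + 8/5) + 107 = -451*7/5 + 107 = -3157/5 + 107 = -2622/5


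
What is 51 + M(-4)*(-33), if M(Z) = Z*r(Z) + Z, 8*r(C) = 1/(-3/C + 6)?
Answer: 1669/9 ≈ 185.44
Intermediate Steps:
r(C) = 1/(8*(6 - 3/C)) (r(C) = 1/(8*(-3/C + 6)) = 1/(8*(6 - 3/C)))
M(Z) = Z + Z²/(24*(-1 + 2*Z)) (M(Z) = Z*(Z/(24*(-1 + 2*Z))) + Z = Z²/(24*(-1 + 2*Z)) + Z = Z + Z²/(24*(-1 + 2*Z)))
51 + M(-4)*(-33) = 51 + ((1/24)*(-4)*(-24 + 49*(-4))/(-1 + 2*(-4)))*(-33) = 51 + ((1/24)*(-4)*(-24 - 196)/(-1 - 8))*(-33) = 51 + ((1/24)*(-4)*(-220)/(-9))*(-33) = 51 + ((1/24)*(-4)*(-⅑)*(-220))*(-33) = 51 - 110/27*(-33) = 51 + 1210/9 = 1669/9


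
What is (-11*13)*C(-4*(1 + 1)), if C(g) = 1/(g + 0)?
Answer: 143/8 ≈ 17.875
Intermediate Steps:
C(g) = 1/g
(-11*13)*C(-4*(1 + 1)) = (-11*13)/((-4*(1 + 1))) = -143/((-4*2)) = -143/(-8) = -143*(-1/8) = 143/8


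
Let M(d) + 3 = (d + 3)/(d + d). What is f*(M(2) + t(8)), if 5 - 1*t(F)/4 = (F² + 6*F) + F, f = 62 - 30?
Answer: -14776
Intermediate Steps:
f = 32
t(F) = 20 - 28*F - 4*F² (t(F) = 20 - 4*((F² + 6*F) + F) = 20 - 4*(F² + 7*F) = 20 + (-28*F - 4*F²) = 20 - 28*F - 4*F²)
M(d) = -3 + (3 + d)/(2*d) (M(d) = -3 + (d + 3)/(d + d) = -3 + (3 + d)/((2*d)) = -3 + (3 + d)*(1/(2*d)) = -3 + (3 + d)/(2*d))
f*(M(2) + t(8)) = 32*((½)*(3 - 5*2)/2 + (20 - 28*8 - 4*8²)) = 32*((½)*(½)*(3 - 10) + (20 - 224 - 4*64)) = 32*((½)*(½)*(-7) + (20 - 224 - 256)) = 32*(-7/4 - 460) = 32*(-1847/4) = -14776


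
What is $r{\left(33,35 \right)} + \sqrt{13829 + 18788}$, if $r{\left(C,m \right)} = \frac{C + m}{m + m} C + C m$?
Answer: $\frac{41547}{35} + 13 \sqrt{193} \approx 1367.7$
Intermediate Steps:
$r{\left(C,m \right)} = C m + \frac{C \left(C + m\right)}{2 m}$ ($r{\left(C,m \right)} = \frac{C + m}{2 m} C + C m = \frac{C \left(C + m\right)}{2 m} + C m = C m + \frac{C \left(C + m\right)}{2 m}$)
$r{\left(33,35 \right)} + \sqrt{13829 + 18788} = \frac{1}{2} \cdot 33 \cdot \frac{1}{35} \left(33 + 35 \left(1 + 2 \cdot 35\right)\right) + \sqrt{13829 + 18788} = \frac{1}{2} \cdot 33 \cdot \frac{1}{35} \left(33 + 35 \left(1 + 70\right)\right) + \sqrt{32617} = \frac{1}{2} \cdot 33 \cdot \frac{1}{35} \left(33 + 35 \cdot 71\right) + 13 \sqrt{193} = \frac{1}{2} \cdot 33 \cdot \frac{1}{35} \left(33 + 2485\right) + 13 \sqrt{193} = \frac{1}{2} \cdot 33 \cdot \frac{1}{35} \cdot 2518 + 13 \sqrt{193} = \frac{41547}{35} + 13 \sqrt{193}$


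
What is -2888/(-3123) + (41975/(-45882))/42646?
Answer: 627863516179/678969268884 ≈ 0.92473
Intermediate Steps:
-2888/(-3123) + (41975/(-45882))/42646 = -2888*(-1/3123) + (41975*(-1/45882))*(1/42646) = 2888/3123 - 41975/45882*1/42646 = 2888/3123 - 41975/1956683772 = 627863516179/678969268884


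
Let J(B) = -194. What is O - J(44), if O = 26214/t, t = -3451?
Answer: 37840/203 ≈ 186.40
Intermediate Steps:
O = -1542/203 (O = 26214/(-3451) = 26214*(-1/3451) = -1542/203 ≈ -7.5961)
O - J(44) = -1542/203 - 1*(-194) = -1542/203 + 194 = 37840/203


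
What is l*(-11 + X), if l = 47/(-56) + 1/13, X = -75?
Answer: 23865/364 ≈ 65.563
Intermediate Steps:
l = -555/728 (l = 47*(-1/56) + 1*(1/13) = -47/56 + 1/13 = -555/728 ≈ -0.76236)
l*(-11 + X) = -555*(-11 - 75)/728 = -555/728*(-86) = 23865/364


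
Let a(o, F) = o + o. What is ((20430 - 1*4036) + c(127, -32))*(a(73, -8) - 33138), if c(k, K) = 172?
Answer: -546545472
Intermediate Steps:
a(o, F) = 2*o
((20430 - 1*4036) + c(127, -32))*(a(73, -8) - 33138) = ((20430 - 1*4036) + 172)*(2*73 - 33138) = ((20430 - 4036) + 172)*(146 - 33138) = (16394 + 172)*(-32992) = 16566*(-32992) = -546545472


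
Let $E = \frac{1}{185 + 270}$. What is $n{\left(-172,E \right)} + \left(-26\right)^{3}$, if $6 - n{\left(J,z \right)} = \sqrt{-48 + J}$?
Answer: $-17570 - 2 i \sqrt{55} \approx -17570.0 - 14.832 i$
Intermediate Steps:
$E = \frac{1}{455} \approx 0.0021978$
$n{\left(J,z \right)} = 6 - \sqrt{-48 + J}$
$n{\left(-172,E \right)} + \left(-26\right)^{3} = \left(6 - \sqrt{-48 - 172}\right) + \left(-26\right)^{3} = \left(6 - \sqrt{-220}\right) - 17576 = \left(6 - 2 i \sqrt{55}\right) - 17576 = -17570 - 2 i \sqrt{55}$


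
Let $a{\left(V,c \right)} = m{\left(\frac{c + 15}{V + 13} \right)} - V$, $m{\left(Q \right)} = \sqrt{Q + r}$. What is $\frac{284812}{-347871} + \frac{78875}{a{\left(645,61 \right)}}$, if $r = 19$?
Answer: $- \frac{5861530844114657}{47611690022256} - \frac{78875 \sqrt{2069081}}{136865936} \approx -123.94$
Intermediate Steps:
$m{\left(Q \right)} = \sqrt{19 + Q}$ ($m{\left(Q \right)} = \sqrt{Q + 19} = \sqrt{19 + Q}$)
$a{\left(V,c \right)} = \sqrt{19 + \frac{15 + c}{13 + V}} - V$ ($a{\left(V,c \right)} = \sqrt{19 + \frac{c + 15}{V + 13}} - V = \sqrt{19 + \frac{15 + c}{13 + V}} - V$)
$\frac{284812}{-347871} + \frac{78875}{a{\left(645,61 \right)}} = \frac{284812}{-347871} + \frac{78875}{\sqrt{\frac{262 + 61 + 19 \cdot 645}{13 + 645}} - 645} = 284812 \left(- \frac{1}{347871}\right) + \frac{78875}{\sqrt{\frac{262 + 61 + 12255}{658}} - 645} = - \frac{284812}{347871} + \frac{78875}{\sqrt{\frac{1}{658} \cdot 12578} - 645} = - \frac{284812}{347871} + \frac{78875}{\sqrt{\frac{6289}{329}} - 645} = - \frac{284812}{347871} + \frac{78875}{\frac{\sqrt{2069081}}{329} - 645} = - \frac{284812}{347871} + \frac{78875}{-645 + \frac{\sqrt{2069081}}{329}}$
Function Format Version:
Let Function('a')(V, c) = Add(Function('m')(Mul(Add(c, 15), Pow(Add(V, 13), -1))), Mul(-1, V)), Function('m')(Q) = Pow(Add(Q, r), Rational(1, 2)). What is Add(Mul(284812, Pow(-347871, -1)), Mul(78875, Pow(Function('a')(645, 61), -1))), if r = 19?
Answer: Add(Rational(-5861530844114657, 47611690022256), Mul(Rational(-78875, 136865936), Pow(2069081, Rational(1, 2)))) ≈ -123.94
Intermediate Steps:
Function('m')(Q) = Pow(Add(19, Q), Rational(1, 2)) (Function('m')(Q) = Pow(Add(Q, 19), Rational(1, 2)) = Pow(Add(19, Q), Rational(1, 2)))
Function('a')(V, c) = Add(Pow(Add(19, Mul(Pow(Add(13, V), -1), Add(15, c))), Rational(1, 2)), Mul(-1, V)) (Function('a')(V, c) = Add(Pow(Add(19, Mul(Add(c, 15), Pow(Add(V, 13), -1))), Rational(1, 2)), Mul(-1, V)) = Add(Pow(Add(19, Mul(Add(15, c), Pow(Add(13, V), -1))), Rational(1, 2)), Mul(-1, V)) = Add(Pow(Add(19, Mul(Pow(Add(13, V), -1), Add(15, c))), Rational(1, 2)), Mul(-1, V)))
Add(Mul(284812, Pow(-347871, -1)), Mul(78875, Pow(Function('a')(645, 61), -1))) = Add(Mul(284812, Pow(-347871, -1)), Mul(78875, Pow(Add(Pow(Mul(Pow(Add(13, 645), -1), Add(262, 61, Mul(19, 645))), Rational(1, 2)), Mul(-1, 645)), -1))) = Add(Mul(284812, Rational(-1, 347871)), Mul(78875, Pow(Add(Pow(Mul(Pow(658, -1), Add(262, 61, 12255)), Rational(1, 2)), -645), -1))) = Add(Rational(-284812, 347871), Mul(78875, Pow(Add(Pow(Mul(Rational(1, 658), 12578), Rational(1, 2)), -645), -1))) = Add(Rational(-284812, 347871), Mul(78875, Pow(Add(Pow(Rational(6289, 329), Rational(1, 2)), -645), -1))) = Add(Rational(-284812, 347871), Mul(78875, Pow(Add(Mul(Rational(1, 329), Pow(2069081, Rational(1, 2))), -645), -1))) = Add(Rational(-284812, 347871), Mul(78875, Pow(Add(-645, Mul(Rational(1, 329), Pow(2069081, Rational(1, 2)))), -1)))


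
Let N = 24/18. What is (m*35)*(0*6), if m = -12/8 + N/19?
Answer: 0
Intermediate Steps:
N = 4/3 (N = 24*(1/18) = 4/3 ≈ 1.3333)
m = -163/114 (m = -12/8 + (4/3)/19 = -12*⅛ + (4/3)*(1/19) = -3/2 + 4/57 = -163/114 ≈ -1.4298)
(m*35)*(0*6) = (-163/114*35)*(0*6) = -5705/114*0 = 0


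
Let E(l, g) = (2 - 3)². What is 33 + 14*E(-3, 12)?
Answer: 47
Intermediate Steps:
E(l, g) = 1 (E(l, g) = (-1)² = 1)
33 + 14*E(-3, 12) = 33 + 14*1 = 33 + 14 = 47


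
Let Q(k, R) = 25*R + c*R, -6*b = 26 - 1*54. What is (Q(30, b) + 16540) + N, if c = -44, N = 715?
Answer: 51499/3 ≈ 17166.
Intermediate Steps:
b = 14/3 (b = -(26 - 1*54)/6 = -(26 - 54)/6 = -1/6*(-28) = 14/3 ≈ 4.6667)
Q(k, R) = -19*R (Q(k, R) = 25*R - 44*R = -19*R)
(Q(30, b) + 16540) + N = (-19*14/3 + 16540) + 715 = (-266/3 + 16540) + 715 = 49354/3 + 715 = 51499/3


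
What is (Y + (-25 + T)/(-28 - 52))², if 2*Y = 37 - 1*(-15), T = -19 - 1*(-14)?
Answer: 44521/64 ≈ 695.64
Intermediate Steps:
T = -5 (T = -19 + 14 = -5)
Y = 26 (Y = (37 - 1*(-15))/2 = (37 + 15)/2 = (½)*52 = 26)
(Y + (-25 + T)/(-28 - 52))² = (26 + (-25 - 5)/(-28 - 52))² = (26 - 30/(-80))² = (26 - 30*(-1/80))² = (26 + 3/8)² = (211/8)² = 44521/64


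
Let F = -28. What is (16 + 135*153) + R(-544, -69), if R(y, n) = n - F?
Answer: 20630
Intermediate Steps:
R(y, n) = 28 + n (R(y, n) = n - 1*(-28) = n + 28 = 28 + n)
(16 + 135*153) + R(-544, -69) = (16 + 135*153) + (28 - 69) = (16 + 20655) - 41 = 20671 - 41 = 20630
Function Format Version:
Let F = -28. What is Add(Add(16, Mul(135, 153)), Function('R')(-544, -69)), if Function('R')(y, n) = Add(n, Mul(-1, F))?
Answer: 20630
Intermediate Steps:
Function('R')(y, n) = Add(28, n) (Function('R')(y, n) = Add(n, Mul(-1, -28)) = Add(n, 28) = Add(28, n))
Add(Add(16, Mul(135, 153)), Function('R')(-544, -69)) = Add(Add(16, Mul(135, 153)), Add(28, -69)) = Add(Add(16, 20655), -41) = Add(20671, -41) = 20630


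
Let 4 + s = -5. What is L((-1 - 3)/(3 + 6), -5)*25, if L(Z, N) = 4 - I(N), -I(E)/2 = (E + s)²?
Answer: 9900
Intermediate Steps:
s = -9 (s = -4 - 5 = -9)
I(E) = -2*(-9 + E)² (I(E) = -2*(E - 9)² = -2*(-9 + E)²)
L(Z, N) = 4 + 2*(-9 + N)² (L(Z, N) = 4 - (-2)*(-9 + N)² = 4 + 2*(-9 + N)²)
L((-1 - 3)/(3 + 6), -5)*25 = (4 + 2*(-9 - 5)²)*25 = (4 + 2*(-14)²)*25 = (4 + 2*196)*25 = (4 + 392)*25 = 396*25 = 9900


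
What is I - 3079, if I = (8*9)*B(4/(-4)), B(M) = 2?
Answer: -2935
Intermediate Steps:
I = 144 (I = (8*9)*2 = 72*2 = 144)
I - 3079 = 144 - 3079 = -2935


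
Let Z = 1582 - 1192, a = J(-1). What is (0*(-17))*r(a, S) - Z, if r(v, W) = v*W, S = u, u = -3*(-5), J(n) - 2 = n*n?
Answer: -390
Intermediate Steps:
J(n) = 2 + n² (J(n) = 2 + n*n = 2 + n²)
a = 3 (a = 2 + (-1)² = 2 + 1 = 3)
u = 15
S = 15
r(v, W) = W*v
Z = 390
(0*(-17))*r(a, S) - Z = (0*(-17))*(15*3) - 1*390 = 0*45 - 390 = 0 - 390 = -390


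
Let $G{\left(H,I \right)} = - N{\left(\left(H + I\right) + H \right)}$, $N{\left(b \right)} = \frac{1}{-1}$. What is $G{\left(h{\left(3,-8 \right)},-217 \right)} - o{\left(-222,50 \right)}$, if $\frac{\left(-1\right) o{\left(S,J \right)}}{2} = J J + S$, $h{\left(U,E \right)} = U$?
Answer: $4557$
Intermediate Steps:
$N{\left(b \right)} = -1$
$G{\left(H,I \right)} = 1$ ($G{\left(H,I \right)} = \left(-1\right) \left(-1\right) = 1$)
$o{\left(S,J \right)} = - 2 S - 2 J^{2}$ ($o{\left(S,J \right)} = - 2 \left(J J + S\right) = - 2 \left(J^{2} + S\right) = - 2 \left(S + J^{2}\right) = - 2 S - 2 J^{2}$)
$G{\left(h{\left(3,-8 \right)},-217 \right)} - o{\left(-222,50 \right)} = 1 - \left(\left(-2\right) \left(-222\right) - 2 \cdot 50^{2}\right) = 1 - \left(444 - 5000\right) = 1 - -4556 = 1 + 4556 = 4557$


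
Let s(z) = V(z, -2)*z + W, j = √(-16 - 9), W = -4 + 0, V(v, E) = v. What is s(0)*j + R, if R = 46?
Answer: 46 - 20*I ≈ 46.0 - 20.0*I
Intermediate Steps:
W = -4
j = 5*I (j = √(-25) = 5*I ≈ 5.0*I)
s(z) = -4 + z² (s(z) = z*z - 4 = z² - 4 = -4 + z²)
s(0)*j + R = (-4 + 0²)*(5*I) + 46 = (-4 + 0)*(5*I) + 46 = -20*I + 46 = 46 - 20*I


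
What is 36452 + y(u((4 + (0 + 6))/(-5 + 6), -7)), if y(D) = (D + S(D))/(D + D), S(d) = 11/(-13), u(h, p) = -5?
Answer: 2369418/65 ≈ 36453.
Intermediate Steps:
S(d) = -11/13 (S(d) = 11*(-1/13) = -11/13)
y(D) = (-11/13 + D)/(2*D) (y(D) = (D - 11/13)/(D + D) = (-11/13 + D)/((2*D)) = (-11/13 + D)*(1/(2*D)) = (-11/13 + D)/(2*D))
36452 + y(u((4 + (0 + 6))/(-5 + 6), -7)) = 36452 + (1/26)*(-11 + 13*(-5))/(-5) = 36452 + (1/26)*(-1/5)*(-11 - 65) = 36452 + (1/26)*(-1/5)*(-76) = 36452 + 38/65 = 2369418/65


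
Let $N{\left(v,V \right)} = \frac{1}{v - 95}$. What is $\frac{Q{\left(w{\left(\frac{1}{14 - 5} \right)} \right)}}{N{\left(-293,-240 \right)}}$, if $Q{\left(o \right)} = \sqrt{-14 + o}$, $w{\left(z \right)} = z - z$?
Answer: $- 388 i \sqrt{14} \approx - 1451.8 i$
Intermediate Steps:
$N{\left(v,V \right)} = \frac{1}{-95 + v}$
$w{\left(z \right)} = 0$
$\frac{Q{\left(w{\left(\frac{1}{14 - 5} \right)} \right)}}{N{\left(-293,-240 \right)}} = \frac{\sqrt{-14 + 0}}{\frac{1}{-95 - 293}} = \frac{\sqrt{-14}}{\frac{1}{-388}} = \frac{i \sqrt{14}}{- \frac{1}{388}} = i \sqrt{14} \left(-388\right) = - 388 i \sqrt{14}$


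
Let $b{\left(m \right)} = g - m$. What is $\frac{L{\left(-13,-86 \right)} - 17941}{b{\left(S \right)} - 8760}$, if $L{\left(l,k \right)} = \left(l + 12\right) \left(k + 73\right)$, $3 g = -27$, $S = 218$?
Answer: $\frac{17928}{8987} \approx 1.9949$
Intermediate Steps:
$g = -9$ ($g = \frac{1}{3} \left(-27\right) = -9$)
$L{\left(l,k \right)} = \left(12 + l\right) \left(73 + k\right)$
$b{\left(m \right)} = -9 - m$
$\frac{L{\left(-13,-86 \right)} - 17941}{b{\left(S \right)} - 8760} = \frac{\left(876 + 12 \left(-86\right) + 73 \left(-13\right) - -1118\right) - 17941}{\left(-9 - 218\right) - 8760} = \frac{\left(876 - 1032 - 949 + 1118\right) - 17941}{\left(-9 - 218\right) - 8760} = \frac{13 - 17941}{-227 - 8760} = - \frac{17928}{-8987} = \left(-17928\right) \left(- \frac{1}{8987}\right) = \frac{17928}{8987}$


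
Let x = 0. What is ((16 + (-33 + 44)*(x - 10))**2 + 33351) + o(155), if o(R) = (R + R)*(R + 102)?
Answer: 121857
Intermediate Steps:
o(R) = 2*R*(102 + R) (o(R) = (2*R)*(102 + R) = 2*R*(102 + R))
((16 + (-33 + 44)*(x - 10))**2 + 33351) + o(155) = ((16 + (-33 + 44)*(0 - 10))**2 + 33351) + 2*155*(102 + 155) = ((16 + 11*(-10))**2 + 33351) + 2*155*257 = ((16 - 110)**2 + 33351) + 79670 = ((-94)**2 + 33351) + 79670 = (8836 + 33351) + 79670 = 42187 + 79670 = 121857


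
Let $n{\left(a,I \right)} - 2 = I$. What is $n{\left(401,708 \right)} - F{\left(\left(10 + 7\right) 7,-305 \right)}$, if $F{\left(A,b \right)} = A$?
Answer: $591$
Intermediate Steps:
$n{\left(a,I \right)} = 2 + I$
$n{\left(401,708 \right)} - F{\left(\left(10 + 7\right) 7,-305 \right)} = \left(2 + 708\right) - \left(10 + 7\right) 7 = 710 - 17 \cdot 7 = 710 - 119 = 591$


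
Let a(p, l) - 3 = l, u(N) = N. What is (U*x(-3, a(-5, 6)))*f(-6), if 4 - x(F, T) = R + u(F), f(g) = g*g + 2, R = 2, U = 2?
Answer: 380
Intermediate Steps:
a(p, l) = 3 + l
f(g) = 2 + g² (f(g) = g² + 2 = 2 + g²)
x(F, T) = 2 - F (x(F, T) = 4 - (2 + F) = 4 + (-2 - F) = 2 - F)
(U*x(-3, a(-5, 6)))*f(-6) = (2*(2 - 1*(-3)))*(2 + (-6)²) = (2*(2 + 3))*(2 + 36) = (2*5)*38 = 10*38 = 380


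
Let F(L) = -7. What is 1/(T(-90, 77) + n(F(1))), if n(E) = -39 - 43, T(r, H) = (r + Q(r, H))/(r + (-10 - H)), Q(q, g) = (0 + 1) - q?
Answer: -177/14515 ≈ -0.012194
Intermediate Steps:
Q(q, g) = 1 - q
T(r, H) = 1/(-10 + r - H) (T(r, H) = (r + (1 - r))/(r + (-10 - H)) = 1/(-10 + r - H))
n(E) = -82
1/(T(-90, 77) + n(F(1))) = 1/(1/(-10 - 90 - 1*77) - 82) = 1/(1/(-10 - 90 - 77) - 82) = 1/(1/(-177) - 82) = 1/(-1/177 - 82) = 1/(-14515/177) = -177/14515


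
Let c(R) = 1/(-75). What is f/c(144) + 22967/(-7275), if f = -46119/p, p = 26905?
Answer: 4909150448/39146775 ≈ 125.40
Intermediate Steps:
c(R) = -1/75
f = -46119/26905 ≈ -1.7141
f/c(144) + 22967/(-7275) = -46119/(26905*(-1/75)) + 22967/(-7275) = -46119/26905*(-75) + 22967*(-1/7275) = 691785/5381 - 22967/7275 = 4909150448/39146775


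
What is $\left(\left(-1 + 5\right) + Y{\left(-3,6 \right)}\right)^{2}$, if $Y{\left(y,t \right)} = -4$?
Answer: $0$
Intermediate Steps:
$\left(\left(-1 + 5\right) + Y{\left(-3,6 \right)}\right)^{2} = \left(\left(-1 + 5\right) - 4\right)^{2} = \left(4 - 4\right)^{2} = 0^{2} = 0$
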